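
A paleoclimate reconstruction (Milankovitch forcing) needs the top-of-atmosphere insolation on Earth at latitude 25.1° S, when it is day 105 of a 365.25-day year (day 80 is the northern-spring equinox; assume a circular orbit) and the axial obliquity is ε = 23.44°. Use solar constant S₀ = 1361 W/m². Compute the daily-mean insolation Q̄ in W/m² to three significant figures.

Q̄ ≈ 340 W/m²

Solar longitude: λ_s = 360° × (105 − 80)/365.25 = 24.641°.
sin δ = sin 23.44° × sin 24.641° = 0.16585, so δ = +9.547°.
cos H₀ = −tan(-25.1°) tan(+9.547°) = 0.0788, H₀ = 1.4919 rad.
Bracket: H₀ sin φ sin δ + cos φ cos δ sin H₀ = 1.4919×-0.42420×0.16585 + 0.90557×0.98615×0.99689 = -0.104960 + 0.890251 = 0.785291.
Q̄ = (S₀/π) × [bracket] = (1361/π) × 0.785291 = 340.2 W/m².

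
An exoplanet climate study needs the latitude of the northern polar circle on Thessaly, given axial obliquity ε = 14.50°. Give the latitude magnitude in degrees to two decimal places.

75.50°

The polar circle is the lowest latitude that experiences at least one full rotation of continuous daylight at the northern-summer solstice; it lies at |φ| = 90° − ε = 90° − 14.50° = 75.50°.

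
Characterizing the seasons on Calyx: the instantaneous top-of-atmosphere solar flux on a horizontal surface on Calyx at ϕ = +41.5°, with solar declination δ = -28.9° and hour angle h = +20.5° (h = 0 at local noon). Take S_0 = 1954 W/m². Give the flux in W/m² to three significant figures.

cos θ_z = sin ϕ sin δ + cos ϕ cos δ cos h = -0.320233 + 0.614161 = 0.293928.
Flux = S_0 · cos θ_z = 1954 × 0.293928 = 574.3 W/m².

574 W/m²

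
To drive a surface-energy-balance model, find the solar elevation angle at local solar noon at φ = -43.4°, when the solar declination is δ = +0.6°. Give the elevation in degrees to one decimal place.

46.0°

At local noon the hour angle is zero, so the zenith angle equals |φ − δ| = |-43.4° − (+0.600°)| = 44.000°.
Elevation = 90° − 44.000° = 46.0°.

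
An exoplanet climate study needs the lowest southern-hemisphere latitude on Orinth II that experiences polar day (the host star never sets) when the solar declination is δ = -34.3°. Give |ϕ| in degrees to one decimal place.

Polar day requires cos h₀ = −tan ϕ tan δ ≤ −1, i.e. tan ϕ tan δ ≥ 1.
The boundary is |tan ϕ| · |tan δ| = 1, so |ϕ| = 90° − |δ| = 90° − 34.3° = 55.7° in the southern hemisphere.

|ϕ| = 55.7°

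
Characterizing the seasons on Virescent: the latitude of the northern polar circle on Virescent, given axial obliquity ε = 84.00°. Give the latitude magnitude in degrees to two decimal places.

The polar circle is the lowest latitude that experiences at least one full rotation of continuous daylight at the northern-summer solstice; it lies at |φ| = 90° − ε = 90° − 84.00° = 6.00°.

6.00°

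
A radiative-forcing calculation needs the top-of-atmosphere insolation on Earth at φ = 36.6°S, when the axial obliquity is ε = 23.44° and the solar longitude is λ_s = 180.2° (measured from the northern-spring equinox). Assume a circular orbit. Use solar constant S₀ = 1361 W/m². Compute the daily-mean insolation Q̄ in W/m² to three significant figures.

Q̄ ≈ 348 W/m²

Solar declination: sin δ = sin ε · sin λ_s = sin 23.44° × sin 180.2° = -0.00139, so δ = -0.080°.
cos H₀ = −tan(-36.6°) tan(-0.080°) = -0.0010, H₀ = 1.5718 rad.
Bracket: H₀ sin φ sin δ + cos φ cos δ sin H₀ = 1.5718×-0.59622×-0.00139 + 0.80282×1.00000×1.00000 = 0.001303 + 0.802820 = 0.804123.
Q̄ = (S₀/π) × [bracket] = (1361/π) × 0.804123 = 348.4 W/m².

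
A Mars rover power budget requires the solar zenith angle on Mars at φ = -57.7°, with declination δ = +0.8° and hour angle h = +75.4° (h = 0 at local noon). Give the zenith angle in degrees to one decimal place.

θ_z = 82.9°

cos θ_z = sin φ sin δ + cos φ cos δ cos h = -0.011802 + 0.134681 = 0.122879.
θ_z = arccos(0.122879) = 82.9°.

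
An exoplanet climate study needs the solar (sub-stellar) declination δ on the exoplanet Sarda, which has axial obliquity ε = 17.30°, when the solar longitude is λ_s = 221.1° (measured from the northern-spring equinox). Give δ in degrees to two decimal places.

δ = -11.27°

sin δ = sin ε · sin λ_s = sin 17.30° × sin 221.1° = -0.195487.
δ = arcsin(-0.195487) = -11.27°.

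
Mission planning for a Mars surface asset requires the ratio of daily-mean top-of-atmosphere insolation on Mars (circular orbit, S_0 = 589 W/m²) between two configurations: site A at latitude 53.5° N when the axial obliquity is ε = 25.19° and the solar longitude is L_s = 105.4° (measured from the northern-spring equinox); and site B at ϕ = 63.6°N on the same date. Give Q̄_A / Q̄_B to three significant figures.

— Configuration A (ϕ=+53.5°):
Solar declination: sin δ = sin ε · sin L_s = sin 25.19° × sin 105.4° = 0.41034, so δ = +24.226°.
cos h₀ = −tan(+53.5°) tan(+24.226°) = -0.6081, h₀ = 2.2245 rad.
Bracket: h₀ sin ϕ sin δ + cos ϕ cos δ sin h₀ = 2.2245×0.80386×0.41034 + 0.59482×0.91193×0.79386 = 0.733764 + 0.430617 = 1.164381.
Q̄ = (S_0/π) × [bracket] = (589/π) × 1.164381 = 218.30 W/m².
— Configuration B (ϕ=+63.6°):
cos h₀ = −tan(+63.6°) tan(+24.226°) = -0.9065, h₀ = 2.7056 rad.
Bracket: h₀ sin ϕ sin δ + cos ϕ cos δ sin h₀ = 2.7056×0.89571×0.41034 + 0.44464×0.91193×0.42231 = 0.994431 + 0.171238 = 1.165669.
Q̄ = (S_0/π) × [bracket] = (589/π) × 1.165669 = 218.54 W/m².
Ratio Q̄_A / Q̄_B = 218.30 / 218.54 = 0.9989.

Q̄_A / Q̄_B ≈ 0.999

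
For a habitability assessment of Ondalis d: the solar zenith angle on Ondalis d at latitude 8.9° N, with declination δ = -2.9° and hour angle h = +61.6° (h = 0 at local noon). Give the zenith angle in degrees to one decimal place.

cos θ_z = sin ϕ sin δ + cos ϕ cos δ cos h = -0.007827 + 0.469296 = 0.461469.
θ_z = arccos(0.461469) = 62.5°.

θ_z = 62.5°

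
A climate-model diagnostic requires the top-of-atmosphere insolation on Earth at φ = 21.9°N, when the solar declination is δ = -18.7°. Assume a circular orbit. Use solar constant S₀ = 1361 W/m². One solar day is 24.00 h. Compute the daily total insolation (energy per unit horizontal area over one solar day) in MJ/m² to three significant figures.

cos H₀ = −tan(+21.9°) tan(-18.700°) = 0.1361, H₀ = 1.4343 rad.
Bracket: H₀ sin φ sin δ + cos φ cos δ sin H₀ = 1.4343×0.37299×-0.32061 + 0.92784×0.94721×0.99070 = -0.171520 + 0.870686 = 0.699166.
Q̄ = (S₀/π) × [bracket] = (1361/π) × 0.699166 = 302.89 W/m².
Daily total = Q̄ × 24.00 h × 3600 s/h = 302.89 × 24.00 × 3600 / 10⁶ = 26.17 MJ/m².

26.2 MJ/m²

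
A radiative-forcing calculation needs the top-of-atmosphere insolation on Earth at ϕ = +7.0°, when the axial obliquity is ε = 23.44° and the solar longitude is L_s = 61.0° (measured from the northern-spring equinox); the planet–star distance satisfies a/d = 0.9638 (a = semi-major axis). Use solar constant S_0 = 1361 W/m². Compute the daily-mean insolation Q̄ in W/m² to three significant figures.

Solar declination: sin δ = sin ε · sin L_s = sin 23.44° × sin 61.0° = 0.34791, so δ = +20.360°.
cos h₀ = −tan(+7.0°) tan(+20.360°) = -0.0456, h₀ = 1.6164 rad.
Bracket: h₀ sin ϕ sin δ + cos ϕ cos δ sin h₀ = 1.6164×0.12187×0.34791 + 0.99255×0.93753×0.99896 = 0.068535 + 0.929578 = 0.998113.
Inverse-square distance factor (a/d)² = 0.9638² = 0.928910.
Q̄ = (S_0/π) × 0.928910 × [bracket] = (1361/π) × 0.928910 × 0.998113 = 401.7 W/m².

Q̄ ≈ 402 W/m²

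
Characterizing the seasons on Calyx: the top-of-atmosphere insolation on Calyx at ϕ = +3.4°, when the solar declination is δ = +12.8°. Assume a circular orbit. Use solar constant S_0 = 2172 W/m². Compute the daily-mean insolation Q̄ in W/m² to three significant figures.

cos h₀ = −tan(+3.4°) tan(+12.800°) = -0.0135, h₀ = 1.5843 rad.
Bracket: h₀ sin ϕ sin δ + cos ϕ cos δ sin h₀ = 1.5843×0.05931×0.22155 + 0.99824×0.97515×0.99991 = 0.020818 + 0.973346 = 0.994164.
Q̄ = (S_0/π) × [bracket] = (2172/π) × 0.994164 = 687.3 W/m².

Q̄ ≈ 687 W/m²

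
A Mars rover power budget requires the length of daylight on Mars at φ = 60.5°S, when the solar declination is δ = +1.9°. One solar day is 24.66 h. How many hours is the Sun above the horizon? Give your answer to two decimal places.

11.87 h

cos H₀ = −tan φ · tan δ = −tan(-60.5°) × tan(+1.900°) = 0.0586, so H₀ = 1.5121 rad = 86.64°.
Daylight = 2H₀/(2π) × 24.66 h = (1.5121/π) × 24.66 = 11.87 h.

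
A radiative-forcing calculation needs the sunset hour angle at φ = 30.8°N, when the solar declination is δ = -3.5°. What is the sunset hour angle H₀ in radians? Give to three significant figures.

H₀ = 1.53 rad

cos H₀ = −tan φ · tan δ = −tan(+30.8°) × tan(-3.500°) = 0.0365, so H₀ = 1.5343 rad = 87.91°.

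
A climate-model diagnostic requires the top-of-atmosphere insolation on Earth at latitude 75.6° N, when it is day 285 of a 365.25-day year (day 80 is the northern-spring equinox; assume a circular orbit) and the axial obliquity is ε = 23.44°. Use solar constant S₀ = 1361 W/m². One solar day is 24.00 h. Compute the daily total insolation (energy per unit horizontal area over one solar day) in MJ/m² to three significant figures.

2.34 MJ/m²

Solar longitude: λ_s = 360° × (285 − 80)/365.25 = 202.053°.
sin δ = sin 23.44° × sin 202.053° = -0.14936, so δ = -8.590°.
cos H₀ = −tan(+75.6°) tan(-8.590°) = 0.5883, H₀ = 0.9418 rad.
Bracket: H₀ sin φ sin δ + cos φ cos δ sin H₀ = 0.9418×0.96858×-0.14936 + 0.24869×0.98878×0.80864 = -0.136247 + 0.198844 = 0.062597.
Q̄ = (S₀/π) × [bracket] = (1361/π) × 0.062597 = 27.118 W/m².
Daily total = Q̄ × 24.00 h × 3600 s/h = 27.118 × 24.00 × 3600 / 10⁶ = 2.343 MJ/m².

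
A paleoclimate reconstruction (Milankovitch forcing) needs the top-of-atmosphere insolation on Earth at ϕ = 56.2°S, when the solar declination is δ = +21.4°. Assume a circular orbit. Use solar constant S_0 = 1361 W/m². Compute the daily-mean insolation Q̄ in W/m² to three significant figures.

cos h₀ = −tan(-56.2°) tan(+21.400°) = 0.5854, h₀ = 0.9454 rad.
Bracket: h₀ sin ϕ sin δ + cos ϕ cos δ sin h₀ = 0.9454×-0.83098×0.36488 + 0.55630×0.93106×0.81074 = -0.286653 + 0.419922 = 0.133269.
Q̄ = (S_0/π) × [bracket] = (1361/π) × 0.133269 = 57.73 W/m².

Q̄ ≈ 57.7 W/m²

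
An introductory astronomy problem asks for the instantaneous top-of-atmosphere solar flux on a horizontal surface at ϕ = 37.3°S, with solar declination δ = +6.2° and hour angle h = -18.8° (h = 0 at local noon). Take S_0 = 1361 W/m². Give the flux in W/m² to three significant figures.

930 W/m²

cos θ_z = sin ϕ sin δ + cos ϕ cos δ cos h = -0.065446 + 0.748630 = 0.683184.
Flux = S_0 · cos θ_z = 1361 × 0.683184 = 929.8 W/m².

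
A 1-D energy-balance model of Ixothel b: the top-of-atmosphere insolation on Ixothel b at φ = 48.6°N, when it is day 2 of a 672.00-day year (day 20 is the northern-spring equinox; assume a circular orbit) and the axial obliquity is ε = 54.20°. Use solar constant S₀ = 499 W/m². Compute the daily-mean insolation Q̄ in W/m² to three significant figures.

Solar longitude: λ_s = 360° × (2 − 20)/672.00 = -9.643°, i.e. -9.643° + 360° = 350.357°.
sin δ = sin 54.20° × sin 350.357° = -0.13586, so δ = -7.808°.
cos H₀ = −tan(+48.6°) tan(-7.808°) = 0.1555, H₀ = 1.4146 rad.
Bracket: H₀ sin φ sin δ + cos φ cos δ sin H₀ = 1.4146×0.75011×-0.13586 + 0.66131×0.99073×0.98783 = -0.144162 + 0.647206 = 0.503044.
Q̄ = (S₀/π) × [bracket] = (499/π) × 0.503044 = 79.90 W/m².

Q̄ ≈ 79.9 W/m²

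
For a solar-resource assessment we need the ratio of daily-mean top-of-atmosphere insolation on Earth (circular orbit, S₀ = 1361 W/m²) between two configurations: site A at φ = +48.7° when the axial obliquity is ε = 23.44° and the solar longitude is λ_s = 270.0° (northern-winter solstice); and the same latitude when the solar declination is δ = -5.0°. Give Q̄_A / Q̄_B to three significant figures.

Q̄_A / Q̄_B ≈ 0.379

— Configuration A (φ=+48.7°):
Solar declination: sin δ = sin ε · sin λ_s = sin 23.44° × sin 270.0° = -0.39779, so δ = -23.440°.
cos H₀ = −tan(+48.7°) tan(-23.440°) = 0.4935, H₀ = 1.0547 rad.
Bracket: H₀ sin φ sin δ + cos φ cos δ sin H₀ = 1.0547×0.75126×-0.39779 + 0.66000×0.91748×0.86973 = -0.315190 + 0.526654 = 0.211464.
Q̄ = (S₀/π) × [bracket] = (1361/π) × 0.211464 = 91.610 W/m².
— Configuration B (φ=+48.7°):
cos H₀ = −tan(+48.7°) tan(-5.000°) = 0.0996, H₀ = 1.4710 rad.
Bracket: H₀ sin φ sin δ + cos φ cos δ sin H₀ = 1.4710×0.75126×-0.08716 + 0.66000×0.99619×0.99503 = -0.096321 + 0.654218 = 0.557897.
Q̄ = (S₀/π) × [bracket] = (1361/π) × 0.557897 = 241.69 W/m².
Ratio Q̄_A / Q̄_B = 91.610 / 241.69 = 0.3790.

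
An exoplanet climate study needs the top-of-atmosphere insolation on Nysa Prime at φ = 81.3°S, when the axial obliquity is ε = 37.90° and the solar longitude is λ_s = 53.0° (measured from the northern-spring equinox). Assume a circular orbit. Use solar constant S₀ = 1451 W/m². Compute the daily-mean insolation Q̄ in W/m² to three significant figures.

Solar declination: sin δ = sin ε · sin λ_s = sin 37.90° × sin 53.0° = 0.49059, so δ = +29.379°.
cos H₀ = −tan(-81.3°) tan(+29.379°) = 3.6792 ≥ 1 ⇒ polar night, H₀ = 0 and Q̄ = 0.

Q̄ ≈ 0.00 W/m²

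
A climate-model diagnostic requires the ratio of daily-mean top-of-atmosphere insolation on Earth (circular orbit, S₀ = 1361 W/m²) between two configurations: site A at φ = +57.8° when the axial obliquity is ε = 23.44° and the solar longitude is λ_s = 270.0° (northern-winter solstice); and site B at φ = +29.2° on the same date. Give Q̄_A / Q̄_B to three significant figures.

— Configuration A (φ=+57.8°):
Solar declination: sin δ = sin ε · sin λ_s = sin 23.44° × sin 270.0° = -0.39779, so δ = -23.440°.
cos H₀ = −tan(+57.8°) tan(-23.440°) = 0.6885, H₀ = 0.8114 rad.
Bracket: H₀ sin φ sin δ + cos φ cos δ sin H₀ = 0.8114×0.84619×-0.39779 + 0.53288×0.91748×0.72524 = -0.273122 + 0.354575 = 0.081453.
Q̄ = (S₀/π) × [bracket] = (1361/π) × 0.081453 = 35.287 W/m².
— Configuration B (φ=+29.2°):
cos H₀ = −tan(+29.2°) tan(-23.440°) = 0.2423, H₀ = 1.3260 rad.
Bracket: H₀ sin φ sin δ + cos φ cos δ sin H₀ = 1.3260×0.48786×-0.39779 + 0.87292×0.91748×0.97020 = -0.257331 + 0.777020 = 0.519689.
Q̄ = (S₀/π) × [bracket] = (1361/π) × 0.519689 = 225.14 W/m².
Ratio Q̄_A / Q̄_B = 35.287 / 225.14 = 0.1567.

Q̄_A / Q̄_B ≈ 0.157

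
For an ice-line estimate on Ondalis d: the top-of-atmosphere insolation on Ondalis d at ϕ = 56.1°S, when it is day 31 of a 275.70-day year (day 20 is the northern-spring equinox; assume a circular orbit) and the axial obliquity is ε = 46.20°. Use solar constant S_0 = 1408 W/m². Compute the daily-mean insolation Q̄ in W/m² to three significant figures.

Q̄ ≈ 150 W/m²

Solar longitude: L_s = 360° × (31 − 20)/275.70 = 14.363°.
sin δ = sin 46.20° × sin 14.363° = 0.17905, so δ = +10.314°.
cos h₀ = −tan(-56.1°) tan(+10.314°) = 0.2708, h₀ = 1.2965 rad.
Bracket: h₀ sin ϕ sin δ + cos ϕ cos δ sin h₀ = 1.2965×-0.83001×0.17905 + 0.55775×0.98384×0.96263 = -0.192677 + 0.528230 = 0.335553.
Q̄ = (S_0/π) × [bracket] = (1408/π) × 0.335553 = 150.4 W/m².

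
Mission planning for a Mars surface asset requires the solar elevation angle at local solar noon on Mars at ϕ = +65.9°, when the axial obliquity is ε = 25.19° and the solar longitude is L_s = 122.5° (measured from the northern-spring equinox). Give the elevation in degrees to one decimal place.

45.1°

Solar declination: sin δ = sin ε · sin L_s = sin 25.19° × sin 122.5° = 0.35897, so δ = +21.037°.
At local noon the hour angle is zero, so the zenith angle equals |ϕ − δ| = |+65.9° − (+21.037°)| = 44.863°.
Elevation = 90° − 44.863° = 45.1°.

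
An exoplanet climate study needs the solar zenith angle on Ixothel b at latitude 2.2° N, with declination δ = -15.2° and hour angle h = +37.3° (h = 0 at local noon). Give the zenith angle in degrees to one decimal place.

θ_z = 40.8°

cos θ_z = sin ϕ sin δ + cos ϕ cos δ cos h = -0.010065 + 0.767079 = 0.757014.
θ_z = arccos(0.757014) = 40.8°.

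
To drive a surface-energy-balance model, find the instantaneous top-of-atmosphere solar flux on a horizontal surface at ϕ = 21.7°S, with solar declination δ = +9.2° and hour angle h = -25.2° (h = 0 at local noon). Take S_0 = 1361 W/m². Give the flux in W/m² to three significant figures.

cos θ_z = sin ϕ sin δ + cos ϕ cos δ cos h = -0.059116 + 0.829890 = 0.770774.
Flux = S_0 · cos θ_z = 1361 × 0.770774 = 1049 W/m².

1.05e+03 W/m²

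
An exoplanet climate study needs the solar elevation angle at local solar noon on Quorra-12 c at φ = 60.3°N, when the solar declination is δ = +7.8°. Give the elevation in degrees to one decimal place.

37.5°

At local noon the hour angle is zero, so the zenith angle equals |φ − δ| = |+60.3° − (+7.800°)| = 52.500°.
Elevation = 90° − 52.500° = 37.5°.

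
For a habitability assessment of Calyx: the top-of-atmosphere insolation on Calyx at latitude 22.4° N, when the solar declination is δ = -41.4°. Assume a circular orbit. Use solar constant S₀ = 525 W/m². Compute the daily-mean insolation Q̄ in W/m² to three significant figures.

Q̄ ≈ 57.5 W/m²

cos H₀ = −tan(+22.4°) tan(-41.400°) = 0.3634, H₀ = 1.1989 rad.
Bracket: H₀ sin φ sin δ + cos φ cos δ sin H₀ = 1.1989×0.38107×-0.66131 + 0.92455×0.75011×0.93164 = -0.302129 + 0.646106 = 0.343977.
Q̄ = (S₀/π) × [bracket] = (525/π) × 0.343977 = 57.48 W/m².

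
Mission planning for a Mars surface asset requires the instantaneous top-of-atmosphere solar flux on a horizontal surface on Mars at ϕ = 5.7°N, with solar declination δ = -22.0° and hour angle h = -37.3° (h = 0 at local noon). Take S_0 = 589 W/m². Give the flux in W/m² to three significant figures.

cos θ_z = sin ϕ sin δ + cos ϕ cos δ cos h = -0.037206 + 0.733903 = 0.696697.
Flux = S_0 · cos θ_z = 589 × 0.696697 = 410.4 W/m².

410 W/m²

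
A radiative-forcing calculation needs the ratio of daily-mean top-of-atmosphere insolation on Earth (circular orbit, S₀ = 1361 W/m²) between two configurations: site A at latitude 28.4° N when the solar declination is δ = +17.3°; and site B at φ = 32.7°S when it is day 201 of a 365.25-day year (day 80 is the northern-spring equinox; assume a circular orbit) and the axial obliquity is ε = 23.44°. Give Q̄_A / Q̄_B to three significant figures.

Q̄_A / Q̄_B ≈ 2.08

— Configuration A (φ=+28.4°):
cos H₀ = −tan(+28.4°) tan(+17.300°) = -0.1684, H₀ = 1.7400 rad.
Bracket: H₀ sin φ sin δ + cos φ cos δ sin H₀ = 1.7400×0.47562×0.29737 + 0.87965×0.95476×0.98572 = 0.246097 + 0.827862 = 1.073959.
Q̄ = (S₀/π) × [bracket] = (1361/π) × 1.073959 = 465.26 W/m².
— Configuration B (φ=-32.7°):
Solar longitude: λ_s = 360° × (201 − 80)/365.25 = 119.261°.
sin δ = sin 23.44° × sin 119.261° = 0.34703, so δ = +20.306°.
cos H₀ = −tan(-32.7°) tan(+20.306°) = 0.2376, H₀ = 1.3309 rad.
Bracket: H₀ sin φ sin δ + cos φ cos δ sin H₀ = 1.3309×-0.54024×0.34703 + 0.84151×0.93785×0.97137 = -0.249516 + 0.766615 = 0.517099.
Q̄ = (S₀/π) × [bracket] = (1361/π) × 0.517099 = 224.02 W/m².
Ratio Q̄_A / Q̄_B = 465.26 / 224.02 = 2.077.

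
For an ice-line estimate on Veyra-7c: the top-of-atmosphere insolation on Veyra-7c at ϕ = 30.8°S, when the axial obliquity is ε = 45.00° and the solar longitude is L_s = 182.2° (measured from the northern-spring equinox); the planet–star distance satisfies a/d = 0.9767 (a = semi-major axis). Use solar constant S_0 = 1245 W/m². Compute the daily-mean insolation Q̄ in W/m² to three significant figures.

Q̄ ≈ 333 W/m²

Solar declination: sin δ = sin ε · sin L_s = sin 45.00° × sin 182.2° = -0.02714, so δ = -1.555°.
cos h₀ = −tan(-30.8°) tan(-1.555°) = -0.0162, h₀ = 1.5870 rad.
Bracket: h₀ sin ϕ sin δ + cos ϕ cos δ sin h₀ = 1.5870×-0.51204×-0.02714 + 0.85896×0.99963×0.99987 = 0.022054 + 0.858531 = 0.880585.
Inverse-square distance factor (a/d)² = 0.9767² = 0.953943.
Q̄ = (S_0/π) × 0.953943 × [bracket] = (1245/π) × 0.953943 × 0.880585 = 332.9 W/m².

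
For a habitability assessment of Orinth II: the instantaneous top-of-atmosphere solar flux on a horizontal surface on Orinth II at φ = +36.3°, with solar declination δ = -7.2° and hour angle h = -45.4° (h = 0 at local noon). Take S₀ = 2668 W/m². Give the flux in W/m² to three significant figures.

1.30e+03 W/m²

cos θ_z = sin φ sin δ + cos φ cos δ cos h = -0.074199 + 0.561423 = 0.487224.
Flux = S₀ · cos θ_z = 2668 × 0.487224 = 1300 W/m².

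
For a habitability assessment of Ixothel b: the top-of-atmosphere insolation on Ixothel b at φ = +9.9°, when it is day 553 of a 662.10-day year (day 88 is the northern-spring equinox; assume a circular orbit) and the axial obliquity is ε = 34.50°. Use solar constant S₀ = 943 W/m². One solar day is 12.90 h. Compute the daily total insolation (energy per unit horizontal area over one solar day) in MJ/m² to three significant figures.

Solar longitude: λ_s = 360° × (553 − 88)/662.10 = 252.832°.
sin δ = sin 34.50° × sin 252.832° = -0.54117, so δ = -32.763°.
cos H₀ = −tan(+9.9°) tan(-32.763°) = 0.1123, H₀ = 1.4582 rad.
Bracket: H₀ sin φ sin δ + cos φ cos δ sin H₀ = 1.4582×0.17193×-0.54117 + 0.98511×0.84091×0.99367 = -0.135676 + 0.823145 = 0.687469.
Q̄ = (S₀/π) × [bracket] = (943/π) × 0.687469 = 206.35 W/m².
Daily total = Q̄ × 12.90 h × 3600 s/h = 206.35 × 12.90 × 3600 / 10⁶ = 9.583 MJ/m².

9.58 MJ/m²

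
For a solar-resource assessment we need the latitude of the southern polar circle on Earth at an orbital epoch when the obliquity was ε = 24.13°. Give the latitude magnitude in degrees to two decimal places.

65.87°

The polar circle is the lowest latitude that experiences at least one full rotation of continuous darkness at the northern-summer solstice; it lies at |φ| = 90° − ε = 90° − 24.13° = 65.87°.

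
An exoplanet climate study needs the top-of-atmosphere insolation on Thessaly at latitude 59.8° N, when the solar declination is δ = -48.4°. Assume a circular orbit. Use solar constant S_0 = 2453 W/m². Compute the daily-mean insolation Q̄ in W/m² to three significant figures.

cos h₀ = −tan(+59.8°) tan(-48.400°) = 1.9352 ≥ 1 ⇒ polar night, h₀ = 0 and Q̄ = 0.

Q̄ ≈ 0.00 W/m²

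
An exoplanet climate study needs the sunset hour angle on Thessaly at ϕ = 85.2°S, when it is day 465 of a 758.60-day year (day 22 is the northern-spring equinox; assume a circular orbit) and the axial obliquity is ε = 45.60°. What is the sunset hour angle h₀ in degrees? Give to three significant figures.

Solar longitude: L_s = 360° × (465 − 22)/758.60 = 210.229°.
sin δ = sin 45.60° × sin 210.229° = -0.35971, so δ = -21.082°.
Sunrise equation: cos h₀ = −tan ϕ · tan δ = -4.5910 ≤ −1, so the host star never sets (polar day) and h₀ = π.

h₀ = 180°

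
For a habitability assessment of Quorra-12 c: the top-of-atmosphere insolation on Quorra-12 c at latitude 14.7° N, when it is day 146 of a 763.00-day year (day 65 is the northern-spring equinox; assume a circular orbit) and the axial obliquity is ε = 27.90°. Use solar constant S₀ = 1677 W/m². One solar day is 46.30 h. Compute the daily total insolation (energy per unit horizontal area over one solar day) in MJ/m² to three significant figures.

Solar longitude: λ_s = 360° × (146 − 65)/763.00 = 38.218°.
sin δ = sin 27.90° × sin 38.218° = 0.28948, so δ = +16.827°.
cos H₀ = −tan(+14.7°) tan(+16.827°) = -0.0793, H₀ = 1.6502 rad.
Bracket: H₀ sin φ sin δ + cos φ cos δ sin H₀ = 1.6502×0.25376×0.28948 + 0.96727×0.95718×0.99685 = 0.121221 + 0.922935 = 1.044156.
Q̄ = (S₀/π) × [bracket] = (1677/π) × 1.044156 = 557.38 W/m².
Daily total = Q̄ × 46.30 h × 3600 s/h = 557.38 × 46.30 × 3600 / 10⁶ = 92.90 MJ/m².

92.9 MJ/m²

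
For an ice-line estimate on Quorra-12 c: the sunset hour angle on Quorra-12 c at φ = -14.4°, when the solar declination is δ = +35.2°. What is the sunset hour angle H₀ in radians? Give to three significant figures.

cos H₀ = −tan φ · tan δ = −tan(-14.4°) × tan(+35.200°) = 0.1811, so H₀ = 1.3887 rad = 79.56°.

H₀ = 1.39 rad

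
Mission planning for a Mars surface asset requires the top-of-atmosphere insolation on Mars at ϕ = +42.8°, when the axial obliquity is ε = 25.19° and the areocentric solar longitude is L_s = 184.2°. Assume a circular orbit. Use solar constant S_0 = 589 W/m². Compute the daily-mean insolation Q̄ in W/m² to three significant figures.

Q̄ ≈ 131 W/m²

sin δ = sin 25.19° × sin 184.2° = -0.03117, so δ = -1.786°.
cos h₀ = −tan(+42.8°) tan(-1.786°) = 0.0289, h₀ = 1.5419 rad.
Bracket: h₀ sin ϕ sin δ + cos ϕ cos δ sin h₀ = 1.5419×0.67944×-0.03117 + 0.73373×0.99951×0.99958 = -0.032655 + 0.733062 = 0.700407.
Q̄ = (S_0/π) × [bracket] = (589/π) × 0.700407 = 131.3 W/m².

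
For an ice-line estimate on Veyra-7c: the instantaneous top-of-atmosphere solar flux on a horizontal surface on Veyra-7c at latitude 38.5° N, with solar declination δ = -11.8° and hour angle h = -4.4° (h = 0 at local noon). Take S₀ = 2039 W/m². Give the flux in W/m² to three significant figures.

cos θ_z = sin φ sin δ + cos φ cos δ cos h = -0.127302 + 0.763812 = 0.636510.
Flux = S₀ · cos θ_z = 2039 × 0.636510 = 1298 W/m².

1.30e+03 W/m²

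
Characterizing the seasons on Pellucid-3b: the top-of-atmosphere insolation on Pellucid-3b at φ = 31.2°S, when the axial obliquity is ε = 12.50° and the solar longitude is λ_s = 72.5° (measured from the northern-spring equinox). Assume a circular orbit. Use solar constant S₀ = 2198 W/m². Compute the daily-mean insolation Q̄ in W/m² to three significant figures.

Solar declination: sin δ = sin ε · sin λ_s = sin 12.50° × sin 72.5° = 0.20642, so δ = +11.913°.
cos H₀ = −tan(-31.2°) tan(+11.913°) = 0.1278, H₀ = 1.4427 rad.
Bracket: H₀ sin φ sin δ + cos φ cos δ sin H₀ = 1.4427×-0.51803×0.20642 + 0.85536×0.97846×0.99180 = -0.154270 + 0.830073 = 0.675803.
Q̄ = (S₀/π) × [bracket] = (2198/π) × 0.675803 = 472.8 W/m².

Q̄ ≈ 473 W/m²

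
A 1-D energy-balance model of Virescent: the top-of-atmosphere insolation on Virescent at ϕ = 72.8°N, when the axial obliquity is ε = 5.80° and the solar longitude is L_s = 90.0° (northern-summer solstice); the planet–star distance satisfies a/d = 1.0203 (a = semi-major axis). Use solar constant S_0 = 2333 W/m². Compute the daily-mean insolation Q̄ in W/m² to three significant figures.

Solar declination: sin δ = sin ε · sin L_s = sin 5.80° × sin 90.0° = 0.10106, so δ = +5.800°.
cos h₀ = −tan(+72.8°) tan(+5.800°) = -0.3281, h₀ = 1.9051 rad.
Bracket: h₀ sin ϕ sin δ + cos ϕ cos δ sin h₀ = 1.9051×0.95528×0.10106 + 0.29571×0.99488×0.94463 = 0.183919 + 0.277906 = 0.461825.
Inverse-square distance factor (a/d)² = 1.0203² = 1.041012.
Q̄ = (S_0/π) × 1.041012 × [bracket] = (2333/π) × 1.041012 × 0.461825 = 357.0 W/m².

Q̄ ≈ 357 W/m²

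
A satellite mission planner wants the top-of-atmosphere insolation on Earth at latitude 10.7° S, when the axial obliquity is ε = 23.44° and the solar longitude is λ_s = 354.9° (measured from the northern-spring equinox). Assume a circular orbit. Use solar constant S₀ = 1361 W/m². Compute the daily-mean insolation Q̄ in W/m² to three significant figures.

Solar declination: sin δ = sin ε · sin λ_s = sin 23.44° × sin 354.9° = -0.03536, so δ = -2.026°.
cos H₀ = −tan(-10.7°) tan(-2.026°) = -0.0067, H₀ = 1.5775 rad.
Bracket: H₀ sin φ sin δ + cos φ cos δ sin H₀ = 1.5775×-0.18567×-0.03536 + 0.98261×0.99937×0.99998 = 0.010357 + 0.981971 = 0.992328.
Q̄ = (S₀/π) × [bracket] = (1361/π) × 0.992328 = 429.9 W/m².

Q̄ ≈ 430 W/m²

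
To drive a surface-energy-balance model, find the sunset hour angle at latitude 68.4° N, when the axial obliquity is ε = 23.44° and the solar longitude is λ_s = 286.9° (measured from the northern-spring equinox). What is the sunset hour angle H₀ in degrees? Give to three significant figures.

H₀ = 0.00°

Solar declination: sin δ = sin ε · sin λ_s = sin 23.44° × sin 286.9° = -0.38061, so δ = -22.371°.
cos H₀ = −tan φ · tan δ = 1.0396 ≥ 1, so the Sun never rises (polar night) and H₀ = 0.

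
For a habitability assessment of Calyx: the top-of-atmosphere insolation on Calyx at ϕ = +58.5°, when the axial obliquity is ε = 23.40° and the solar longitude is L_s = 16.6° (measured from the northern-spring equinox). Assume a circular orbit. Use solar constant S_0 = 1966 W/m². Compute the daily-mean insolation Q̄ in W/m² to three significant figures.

Q̄ ≈ 426 W/m²

Solar declination: sin δ = sin ε · sin L_s = sin 23.40° × sin 16.6° = 0.11346, so δ = +6.515°.
cos h₀ = −tan(+58.5°) tan(+6.515°) = -0.1864, h₀ = 1.7582 rad.
Bracket: h₀ sin ϕ sin δ + cos ϕ cos δ sin h₀ = 1.7582×0.85264×0.11346 + 0.52250×0.99354×0.98248 = 0.170089 + 0.510030 = 0.680119.
Q̄ = (S_0/π) × [bracket] = (1966/π) × 0.680119 = 425.6 W/m².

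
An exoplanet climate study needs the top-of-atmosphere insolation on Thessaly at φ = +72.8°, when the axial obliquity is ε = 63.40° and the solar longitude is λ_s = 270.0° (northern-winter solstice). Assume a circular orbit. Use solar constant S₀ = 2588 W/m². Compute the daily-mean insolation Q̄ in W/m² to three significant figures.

Solar declination: sin δ = sin ε · sin λ_s = sin 63.40° × sin 270.0° = -0.89415, so δ = -63.400°.
cos H₀ = −tan(+72.8°) tan(-63.400°) = 6.4511 ≥ 1 ⇒ polar night, H₀ = 0 and Q̄ = 0.

Q̄ ≈ 0.00 W/m²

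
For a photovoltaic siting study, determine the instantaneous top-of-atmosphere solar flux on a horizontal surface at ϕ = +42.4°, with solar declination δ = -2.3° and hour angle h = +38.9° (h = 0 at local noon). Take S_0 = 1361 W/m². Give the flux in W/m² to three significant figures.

cos θ_z = sin ϕ sin δ + cos ϕ cos δ cos h = -0.027061 + 0.574235 = 0.547174.
Flux = S_0 · cos θ_z = 1361 × 0.547174 = 744.7 W/m².

745 W/m²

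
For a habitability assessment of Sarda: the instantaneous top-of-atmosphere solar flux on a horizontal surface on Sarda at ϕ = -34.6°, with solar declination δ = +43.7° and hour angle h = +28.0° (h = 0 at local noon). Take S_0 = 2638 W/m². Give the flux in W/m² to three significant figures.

351 W/m²

cos θ_z = sin ϕ sin δ + cos ϕ cos δ cos h = -0.392313 + 0.525443 = 0.133130.
Flux = S_0 · cos θ_z = 2638 × 0.133130 = 351.2 W/m².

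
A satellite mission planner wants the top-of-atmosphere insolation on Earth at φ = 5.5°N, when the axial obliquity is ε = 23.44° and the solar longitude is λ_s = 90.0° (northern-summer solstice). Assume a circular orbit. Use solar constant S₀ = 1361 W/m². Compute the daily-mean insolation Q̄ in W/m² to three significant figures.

Solar declination: sin δ = sin ε · sin λ_s = sin 23.44° × sin 90.0° = 0.39779, so δ = +23.440°.
cos H₀ = −tan(+5.5°) tan(+23.440°) = -0.0417, H₀ = 1.6126 rad.
Bracket: H₀ sin φ sin δ + cos φ cos δ sin H₀ = 1.6126×0.09585×0.39779 + 0.99540×0.91748×0.99913 = 0.061485 + 0.912465 = 0.973950.
Q̄ = (S₀/π) × [bracket] = (1361/π) × 0.973950 = 421.9 W/m².

Q̄ ≈ 422 W/m²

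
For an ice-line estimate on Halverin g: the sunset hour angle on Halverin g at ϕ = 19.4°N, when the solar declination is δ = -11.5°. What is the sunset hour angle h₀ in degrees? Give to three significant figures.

cos h₀ = −tan ϕ · tan δ = −tan(+19.4°) × tan(-11.500°) = 0.0716, so h₀ = 1.4991 rad = 85.89°.

h₀ = 85.9°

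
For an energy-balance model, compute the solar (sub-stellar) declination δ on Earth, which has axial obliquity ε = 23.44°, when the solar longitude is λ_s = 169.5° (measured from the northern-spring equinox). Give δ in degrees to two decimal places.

δ = +4.16°

sin δ = sin ε · sin λ_s = sin 23.44° × sin 169.5° = 0.072491.
δ = arcsin(0.072491) = +4.16°.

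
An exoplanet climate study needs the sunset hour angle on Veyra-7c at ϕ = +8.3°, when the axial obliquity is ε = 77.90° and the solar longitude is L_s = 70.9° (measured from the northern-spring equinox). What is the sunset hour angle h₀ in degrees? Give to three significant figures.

h₀ = 111°

Solar declination: sin δ = sin ε · sin L_s = sin 77.90° × sin 70.9° = 0.92396, so δ = +67.511°.
cos h₀ = −tan ϕ · tan δ = −tan(+8.3°) × tan(+67.511°) = -0.3524, so h₀ = 1.9309 rad = 110.63°.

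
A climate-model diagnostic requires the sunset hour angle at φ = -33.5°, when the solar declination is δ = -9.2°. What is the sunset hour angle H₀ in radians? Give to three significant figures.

H₀ = 1.68 rad

cos H₀ = −tan φ · tan δ = −tan(-33.5°) × tan(-9.200°) = -0.1072, so H₀ = 1.6782 rad = 96.15°.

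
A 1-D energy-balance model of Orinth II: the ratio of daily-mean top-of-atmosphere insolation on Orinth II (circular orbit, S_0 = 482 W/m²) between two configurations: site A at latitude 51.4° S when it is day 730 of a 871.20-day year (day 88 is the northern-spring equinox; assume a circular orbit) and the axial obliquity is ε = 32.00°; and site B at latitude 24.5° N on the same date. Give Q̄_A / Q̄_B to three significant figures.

Q̄_A / Q̄_B ≈ 2.93

— Configuration A (ϕ=-51.4°):
Solar longitude: L_s = 360° × (730 − 88)/871.20 = 265.289°.
sin δ = sin 32.00° × sin 265.289° = -0.52813, so δ = -31.879°.
cos h₀ = −tan(-51.4°) tan(-31.879°) = -0.7791, h₀ = 2.4640 rad.
Bracket: h₀ sin ϕ sin δ + cos ϕ cos δ sin h₀ = 2.4640×-0.78152×-0.52813 + 0.62388×0.84916×0.62691 = 1.017002 + 0.332121 = 1.349123.
Q̄ = (S_0/π) × [bracket] = (482/π) × 1.349123 = 206.99 W/m².
— Configuration B (ϕ=+24.5°):
cos h₀ = −tan(+24.5°) tan(-31.879°) = 0.2834, h₀ = 1.2834 rad.
Bracket: h₀ sin ϕ sin δ + cos ϕ cos δ sin h₀ = 1.2834×0.41469×-0.52813 + 0.90996×0.84916×0.95899 = -0.281078 + 0.741013 = 0.459935.
Q̄ = (S_0/π) × [bracket] = (482/π) × 0.459935 = 70.566 W/m².
Ratio Q̄_A / Q̄_B = 206.99 / 70.566 = 2.933.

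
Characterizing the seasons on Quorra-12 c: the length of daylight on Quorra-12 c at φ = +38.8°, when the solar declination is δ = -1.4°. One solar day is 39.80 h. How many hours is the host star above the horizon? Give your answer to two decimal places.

19.65 h

cos H₀ = −tan φ · tan δ = −tan(+38.8°) × tan(-1.400°) = 0.0196, so H₀ = 1.5511 rad = 88.87°.
Daylight = 2H₀/(2π) × 39.80 h = (1.5511/π) × 39.80 = 19.65 h.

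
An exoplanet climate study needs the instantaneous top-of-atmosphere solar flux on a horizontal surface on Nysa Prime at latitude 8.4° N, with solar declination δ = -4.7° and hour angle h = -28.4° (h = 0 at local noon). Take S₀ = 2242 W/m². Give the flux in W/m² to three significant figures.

1.92e+03 W/m²

cos θ_z = sin φ sin δ + cos φ cos δ cos h = -0.011970 + 0.867286 = 0.855316.
Flux = S₀ · cos θ_z = 2242 × 0.855316 = 1918 W/m².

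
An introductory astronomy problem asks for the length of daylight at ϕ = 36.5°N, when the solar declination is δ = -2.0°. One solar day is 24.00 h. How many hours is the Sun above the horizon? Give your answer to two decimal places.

11.80 h

cos h₀ = −tan ϕ · tan δ = −tan(+36.5°) × tan(-2.000°) = 0.0258, so h₀ = 1.5450 rad = 88.52°.
Daylight = 2h₀/(2π) × 24.00 h = (1.5450/π) × 24.00 = 11.80 h.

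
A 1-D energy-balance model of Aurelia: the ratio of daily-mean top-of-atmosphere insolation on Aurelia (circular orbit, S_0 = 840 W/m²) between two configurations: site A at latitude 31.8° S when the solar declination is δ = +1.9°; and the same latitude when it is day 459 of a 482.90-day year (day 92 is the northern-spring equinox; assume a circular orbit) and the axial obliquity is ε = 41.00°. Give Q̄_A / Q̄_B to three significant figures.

Q̄_A / Q̄_B ≈ 0.643

— Configuration A (ϕ=-31.8°):
cos h₀ = −tan(-31.8°) tan(+1.900°) = 0.0206, h₀ = 1.5502 rad.
Bracket: h₀ sin ϕ sin δ + cos ϕ cos δ sin h₀ = 1.5502×-0.52696×0.03316 + 0.84989×0.99945×0.99979 = -0.027088 + 0.849244 = 0.822156.
Q̄ = (S_0/π) × [bracket] = (840/π) × 0.822156 = 219.83 W/m².
— Configuration B (ϕ=-31.8°):
Solar longitude: L_s = 360° × (459 − 92)/482.90 = 273.597°.
sin δ = sin 41.00° × sin 273.597° = -0.65477, so δ = -40.902°.
cos h₀ = −tan(-31.8°) tan(-40.902°) = -0.5371, h₀ = 2.1378 rad.
Bracket: h₀ sin ϕ sin δ + cos ϕ cos δ sin h₀ = 2.1378×-0.52696×-0.65477 + 0.84989×0.75583×0.84351 = 0.737621 + 0.541848 = 1.279469.
Q̄ = (S_0/π) × [bracket] = (840/π) × 1.279469 = 342.10 W/m².
Ratio Q̄_A / Q̄_B = 219.83 / 342.10 = 0.6426.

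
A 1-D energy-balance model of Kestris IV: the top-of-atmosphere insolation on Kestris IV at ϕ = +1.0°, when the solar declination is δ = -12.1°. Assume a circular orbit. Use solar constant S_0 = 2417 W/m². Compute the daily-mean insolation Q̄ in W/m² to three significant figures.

cos h₀ = −tan(+1.0°) tan(-12.100°) = 0.0037, h₀ = 1.5671 rad.
Bracket: h₀ sin ϕ sin δ + cos ϕ cos δ sin h₀ = 1.5671×0.01745×-0.20962 + 0.99985×0.97778×0.99999 = -0.005732 + 0.977624 = 0.971892.
Q̄ = (S_0/π) × [bracket] = (2417/π) × 0.971892 = 747.7 W/m².

Q̄ ≈ 748 W/m²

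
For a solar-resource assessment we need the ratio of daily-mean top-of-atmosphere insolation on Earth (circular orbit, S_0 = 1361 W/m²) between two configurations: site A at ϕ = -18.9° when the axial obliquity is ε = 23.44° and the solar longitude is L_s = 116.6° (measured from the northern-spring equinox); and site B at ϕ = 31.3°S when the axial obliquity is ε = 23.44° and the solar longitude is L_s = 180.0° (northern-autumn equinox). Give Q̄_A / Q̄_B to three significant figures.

Q̄_A / Q̄_B ≈ 0.832

— Configuration A (ϕ=-18.9°):
Solar declination: sin δ = sin ε · sin L_s = sin 23.44° × sin 116.6° = 0.35568, so δ = +20.835°.
cos h₀ = −tan(-18.9°) tan(+20.835°) = 0.1303, h₀ = 1.4401 rad.
Bracket: h₀ sin ϕ sin δ + cos ϕ cos δ sin h₀ = 1.4401×-0.32392×0.35568 + 0.94609×0.93461×0.99147 = -0.165917 + 0.876683 = 0.710766.
Q̄ = (S_0/π) × [bracket] = (1361/π) × 0.710766 = 307.92 W/m².
— Configuration B (ϕ=-31.3°):
Solar declination: sin δ = sin ε · sin L_s = sin 23.44° × sin 180.0° = 0.00000, so δ = +0.000°.
cos h₀ = −tan(-31.3°) tan(+0.000°) = 0.0000, h₀ = 1.5708 rad.
Bracket: h₀ sin ϕ sin δ + cos ϕ cos δ sin h₀ = 1.5708×-0.51952×0.00000 + 0.85446×1.00000×1.00000 = -0.000000 + 0.854460 = 0.854460.
Q̄ = (S_0/π) × [bracket] = (1361/π) × 0.854460 = 370.17 W/m².
Ratio Q̄_A / Q̄_B = 307.92 / 370.17 = 0.8318.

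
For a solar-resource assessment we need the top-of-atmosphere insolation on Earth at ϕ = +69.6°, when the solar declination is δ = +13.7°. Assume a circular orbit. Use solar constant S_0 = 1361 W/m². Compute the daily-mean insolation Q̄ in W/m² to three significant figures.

cos h₀ = −tan(+69.6°) tan(+13.700°) = -0.6555, h₀ = 2.2856 rad.
Bracket: h₀ sin ϕ sin δ + cos ϕ cos δ sin h₀ = 2.2856×0.93728×0.23684 + 0.34857×0.97155×0.75521 = 0.507370 + 0.255754 = 0.763124.
Q̄ = (S_0/π) × [bracket] = (1361/π) × 0.763124 = 330.6 W/m².

Q̄ ≈ 331 W/m²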